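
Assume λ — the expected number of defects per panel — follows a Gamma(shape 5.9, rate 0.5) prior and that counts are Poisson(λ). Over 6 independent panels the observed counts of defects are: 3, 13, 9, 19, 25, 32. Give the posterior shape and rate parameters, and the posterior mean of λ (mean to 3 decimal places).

Posterior: Gamma(shape=106.9, rate=6.5); mean ≈ 16.446

The Poisson likelihood adds the total count to the shape and the number of exposure periods to the rate. Here ∑xᵢ = 101 and n = 6, so shape 5.9→106.9 and rate 0.5→6.5.
E[λ | data] = 106.9/6.5 = 16.446.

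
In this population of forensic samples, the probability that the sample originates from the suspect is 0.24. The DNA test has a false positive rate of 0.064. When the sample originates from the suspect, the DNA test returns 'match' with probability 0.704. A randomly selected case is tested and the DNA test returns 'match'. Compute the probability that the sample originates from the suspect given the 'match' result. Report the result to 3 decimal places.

Write H for 'the sample originates from the suspect'. Prior odds H:¬H = 0.24/0.76 = 0.31579. For the 'match' outcome, the likelihood ratio is 0.704/0.064 = 11.000.
Posterior odds = 0.31579 × 11.000 = 3.4737, so P(H|E) = 3.4737/(1+3.4737) = 0.776.

P(H | E) ≈ 0.776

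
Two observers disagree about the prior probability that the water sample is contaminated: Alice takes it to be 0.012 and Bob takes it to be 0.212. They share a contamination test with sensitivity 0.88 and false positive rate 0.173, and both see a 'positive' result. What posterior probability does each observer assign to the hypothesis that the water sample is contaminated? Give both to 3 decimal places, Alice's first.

Alice: 0.058; Bob: 0.578

P('+'|H) = 0.88, P('+'|¬H) = 0.173.
Alice: numerator 0.88·0.012 = 0.010560; evidence = 0.010560+0.173·0.988 = 0.18148; posterior = 0.058.
Bob: numerator 0.88·0.212 = 0.18656; evidence = 0.18656+0.173·0.788 = 0.32288; posterior = 0.578.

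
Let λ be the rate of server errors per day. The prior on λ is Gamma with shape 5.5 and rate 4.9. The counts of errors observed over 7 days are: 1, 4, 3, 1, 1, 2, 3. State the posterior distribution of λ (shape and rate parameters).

Total count ∑xᵢ = 15 over n = 7 days.
Gamma is conjugate to the Poisson likelihood: posterior is Gamma(shape = 5.5+15 = 20.5, rate = 4.9+7 = 11.9).

Posterior: Gamma(shape=20.5, rate=11.9)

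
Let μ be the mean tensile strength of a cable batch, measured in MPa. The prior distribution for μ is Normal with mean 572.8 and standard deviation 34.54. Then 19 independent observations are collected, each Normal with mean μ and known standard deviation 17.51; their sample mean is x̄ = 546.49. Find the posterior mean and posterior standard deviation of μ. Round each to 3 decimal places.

Posterior mean ≈ 546.841; posterior SD ≈ 3.990

With known σ, the Normal prior is conjugate. Weight on the data is w = (n/σ²)/(n/σ² + 1/τ₀²) = 0.0619700/(0.0619700+0.00083821) = 0.98665.
Posterior mean = w·x̄ + (1−w)·μ₀ = 0.98665·546.49 + 0.013346·572.8 = 546.841. Posterior variance = 1/(0.0619700+0.00083821) = 15.9215, so SD = 3.990.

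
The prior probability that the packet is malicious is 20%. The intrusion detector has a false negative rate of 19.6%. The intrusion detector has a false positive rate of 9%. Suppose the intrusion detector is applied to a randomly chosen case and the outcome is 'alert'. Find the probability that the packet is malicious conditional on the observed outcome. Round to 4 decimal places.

P(H | E) ≈ 0.6907

Let H be the event that the packet is malicious. P(H) = 0.2, so P(¬H) = 0.8. With E the 'alert' result, P(E|H) = 0.804 and P(E|¬H) = 0.09.
P(E) = 0.804·0.2 + 0.09·0.8 = 0.16080 + 0.072000 = 0.23280.
By Bayes' theorem, P(H|E) = 0.16080 / 0.23280 = 0.6907.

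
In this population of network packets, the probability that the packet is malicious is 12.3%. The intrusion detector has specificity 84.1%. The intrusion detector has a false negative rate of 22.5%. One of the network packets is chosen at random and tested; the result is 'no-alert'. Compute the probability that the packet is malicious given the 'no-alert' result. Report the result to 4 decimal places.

Let H be the event that the packet is malicious. P(H) = 0.123, so P(¬H) = 0.877. With E the 'no-alert' result, P(E|H) = 0.225 and P(E|¬H) = 0.841.
P(E) = 0.225·0.123 + 0.841·0.877 = 0.027675 + 0.73756 = 0.76523.
By Bayes' theorem, P(H|E) = 0.027675 / 0.76523 = 0.0362.

P(H | E) ≈ 0.0362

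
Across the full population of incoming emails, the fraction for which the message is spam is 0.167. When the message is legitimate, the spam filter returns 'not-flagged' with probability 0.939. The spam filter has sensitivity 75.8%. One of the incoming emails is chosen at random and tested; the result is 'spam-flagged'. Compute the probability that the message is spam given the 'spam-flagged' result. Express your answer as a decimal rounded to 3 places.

Write H for 'the message is spam'. Prior odds H:¬H = 0.167/0.833 = 0.20048. For the 'spam-flagged' outcome, the likelihood ratio is 0.758/0.061 = 12.426.
Posterior odds = 0.20048 × 12.426 = 2.4912, so P(H|E) = 2.4912/(1+2.4912) = 0.714.

P(H | E) ≈ 0.714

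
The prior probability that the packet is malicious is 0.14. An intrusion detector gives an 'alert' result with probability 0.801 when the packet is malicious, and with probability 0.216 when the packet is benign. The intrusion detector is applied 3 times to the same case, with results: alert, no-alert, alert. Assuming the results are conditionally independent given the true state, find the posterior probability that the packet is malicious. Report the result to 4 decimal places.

Posterior P(H) ≈ 0.3623

With H the event that the packet is malicious, the joint likelihood of the observed sequence is P(data|H) = 0.801·0.199·0.801 = 0.12768 and P(data|¬H) = 0.216·0.784·0.216 = 0.036578.
Bayes: P(H|data) = 0.14·0.12768 / (0.14·0.12768 + 0.86·0.036578) = 0.017875/0.049332 = 0.3623.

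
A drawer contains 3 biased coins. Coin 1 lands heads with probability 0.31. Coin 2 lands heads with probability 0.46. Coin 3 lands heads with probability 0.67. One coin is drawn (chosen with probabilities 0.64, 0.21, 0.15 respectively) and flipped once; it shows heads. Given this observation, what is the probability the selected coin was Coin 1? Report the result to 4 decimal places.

P(heads|C1) = 0.31; P(heads|C2) = 0.46; P(heads|C3) = 0.67.
Prior × likelihood for each source: 0.64·0.31=0.1984, 0.21·0.46=0.09660, 0.15·0.67=0.1005. Summing gives P(heads) = 0.39550.
P(Coin 1 | heads) = 0.1984 / 0.39550 = 0.5016.

Posterior probability ≈ 0.5016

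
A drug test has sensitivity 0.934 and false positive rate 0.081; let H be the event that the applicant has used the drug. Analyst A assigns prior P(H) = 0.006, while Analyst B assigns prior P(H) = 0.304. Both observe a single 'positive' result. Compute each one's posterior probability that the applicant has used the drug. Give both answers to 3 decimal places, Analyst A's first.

Analyst A: 0.065; Analyst B: 0.834

P('+'|H) = 0.934, P('+'|¬H) = 0.081.
Analyst A: numerator 0.934·0.006 = 0.0056040; evidence = 0.0056040+0.081·0.994 = 0.086118; posterior = 0.065.
Analyst B: numerator 0.934·0.304 = 0.28394; evidence = 0.28394+0.081·0.696 = 0.34031; posterior = 0.834.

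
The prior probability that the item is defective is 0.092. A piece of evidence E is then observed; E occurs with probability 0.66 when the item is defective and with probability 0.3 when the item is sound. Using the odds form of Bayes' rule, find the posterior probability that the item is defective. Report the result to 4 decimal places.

Prior odds = 0.092/(1−0.092) = 0.10132. In log-odds, ln(0.10132) = -2.2895.
Add log likelihood ratio: ln(2.2000) = 0.78846.
Posterior log-odds = -1.5010, so posterior odds = exp(-1.5010) = 0.22291. Converting, P(H|E) = 0.22291/1.2229 = 0.1823.

Posterior probability ≈ 0.1823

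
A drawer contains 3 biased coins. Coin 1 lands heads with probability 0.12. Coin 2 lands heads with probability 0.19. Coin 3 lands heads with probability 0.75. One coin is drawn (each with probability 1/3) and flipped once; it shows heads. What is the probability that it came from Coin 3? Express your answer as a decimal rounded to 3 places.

Tabulate prior·likelihood by source: [1] prior 0.333333, lik 0.12, product 0.04000; [2] prior 0.333333, lik 0.19, product 0.06333; [3] prior 0.333333, lik 0.75, product 0.2500.
Normalizing constant = 0.35333; the posterior for Coin 3 is its product over the sum, 0.2500/0.35333 = 0.708.

Posterior probability ≈ 0.708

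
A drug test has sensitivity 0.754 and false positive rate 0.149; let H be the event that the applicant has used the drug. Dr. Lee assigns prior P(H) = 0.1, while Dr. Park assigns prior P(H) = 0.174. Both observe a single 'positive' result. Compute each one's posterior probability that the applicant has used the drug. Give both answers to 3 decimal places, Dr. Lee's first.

P('+'|H) = 0.754, P('+'|¬H) = 0.149.
Dr. Lee: numerator 0.754·0.1 = 0.075400; evidence = 0.075400+0.149·0.9 = 0.20950; posterior = 0.360.
Dr. Park: numerator 0.754·0.174 = 0.13120; evidence = 0.13120+0.149·0.826 = 0.25427; posterior = 0.516.

Dr. Lee: 0.360; Dr. Park: 0.516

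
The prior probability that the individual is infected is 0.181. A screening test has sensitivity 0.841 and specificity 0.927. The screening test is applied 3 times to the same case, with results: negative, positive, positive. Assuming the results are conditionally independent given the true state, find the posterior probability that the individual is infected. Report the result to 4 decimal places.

With H the event that the individual is infected, the joint likelihood of the observed sequence is P(data|H) = 0.159·0.841·0.841 = 0.11246 and P(data|¬H) = 0.927·0.073·0.073 = 0.0049400.
Bayes: P(H|data) = 0.181·0.11246 / (0.181·0.11246 + 0.819·0.0049400) = 0.020355/0.024401 = 0.8342.

Posterior P(H) ≈ 0.8342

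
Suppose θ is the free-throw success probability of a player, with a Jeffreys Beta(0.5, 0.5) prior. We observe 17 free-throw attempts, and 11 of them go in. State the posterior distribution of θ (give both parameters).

Observing 11 successes and 6 failures updates Beta(0.5, 0.5) by adding the success and failure counts to the two shape parameters: α = 0.5+11 = 11.5, β = 0.5+6 = 6.5.

Posterior: Beta(11.5, 6.5)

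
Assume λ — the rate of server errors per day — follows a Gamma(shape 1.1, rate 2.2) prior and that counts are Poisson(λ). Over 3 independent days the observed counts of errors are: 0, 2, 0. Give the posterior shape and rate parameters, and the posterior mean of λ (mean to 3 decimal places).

Posterior: Gamma(shape=3.1, rate=5.2); mean ≈ 0.596

The Poisson likelihood adds the total count to the shape and the number of exposure periods to the rate. Here ∑xᵢ = 2 and n = 3, so shape 1.1→3.1 and rate 2.2→5.2.
E[λ | data] = 3.1/5.2 = 0.596.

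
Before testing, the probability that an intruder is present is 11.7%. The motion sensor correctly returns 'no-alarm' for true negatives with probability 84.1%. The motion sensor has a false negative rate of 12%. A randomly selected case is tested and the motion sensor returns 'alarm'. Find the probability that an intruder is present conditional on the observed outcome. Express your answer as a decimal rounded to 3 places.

P(H | E) ≈ 0.423

Write H for 'an intruder is present'. Prior odds H:¬H = 0.117/0.883 = 0.13250. For the 'alarm' outcome, the likelihood ratio is 0.88/0.159 = 5.5346.
Posterior odds = 0.13250 × 5.5346 = 0.73335, so P(H|E) = 0.73335/(1+0.73335) = 0.423.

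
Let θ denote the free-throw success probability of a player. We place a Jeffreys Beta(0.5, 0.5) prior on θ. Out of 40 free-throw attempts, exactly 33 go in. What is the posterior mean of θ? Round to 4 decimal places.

Observing 33 successes and 7 failures updates Beta(0.5, 0.5) by adding the success and failure counts to the two shape parameters: α = 0.5+33 = 33.5, β = 0.5+7 = 7.5.
Posterior mean = α/(α+β) = 33.5/41 = 0.8171.

Posterior mean ≈ 0.8171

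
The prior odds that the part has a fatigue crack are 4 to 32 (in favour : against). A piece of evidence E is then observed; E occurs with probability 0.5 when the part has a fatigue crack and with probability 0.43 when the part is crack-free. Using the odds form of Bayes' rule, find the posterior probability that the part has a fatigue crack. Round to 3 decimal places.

Posterior probability ≈ 0.127

Prior odds = 4/32 = 0.12500. In log-odds, ln(0.12500) = -2.0794.
Add log likelihood ratio: ln(1.1628) = 0.15082.
Posterior log-odds = -1.9286, so posterior odds = exp(-1.9286) = 0.14535. Converting, P(H|E) = 0.14535/1.1453 = 0.127.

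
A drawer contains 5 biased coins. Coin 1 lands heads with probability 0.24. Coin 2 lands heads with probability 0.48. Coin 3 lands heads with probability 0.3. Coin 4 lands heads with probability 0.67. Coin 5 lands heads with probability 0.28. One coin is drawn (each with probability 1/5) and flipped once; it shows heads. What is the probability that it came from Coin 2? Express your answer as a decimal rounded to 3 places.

Tabulate prior·likelihood by source: [1] prior 0.2, lik 0.24, product 0.04800; [2] prior 0.2, lik 0.48, product 0.09600; [3] prior 0.2, lik 0.3, product 0.06000; [4] prior 0.2, lik 0.67, product 0.1340; [5] prior 0.2, lik 0.28, product 0.05600.
Normalizing constant = 0.39400; the posterior for Coin 2 is its product over the sum, 0.09600/0.39400 = 0.244.

Posterior probability ≈ 0.244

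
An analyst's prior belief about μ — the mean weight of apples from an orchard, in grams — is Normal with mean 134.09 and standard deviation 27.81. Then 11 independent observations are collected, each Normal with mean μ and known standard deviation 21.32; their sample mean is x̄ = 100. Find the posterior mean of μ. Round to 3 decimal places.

Prior precision 1/τ₀² = 1/27.81² = 0.00129300; data precision n/σ² = 11/21.32² = 0.0242002.
Posterior precision = 0.00129300 + 0.0242002 = 0.0254932.
Posterior mean = (0.00129300·134.09 + 0.0242002·100) / 0.0254932 = 101.729.

Posterior mean ≈ 101.729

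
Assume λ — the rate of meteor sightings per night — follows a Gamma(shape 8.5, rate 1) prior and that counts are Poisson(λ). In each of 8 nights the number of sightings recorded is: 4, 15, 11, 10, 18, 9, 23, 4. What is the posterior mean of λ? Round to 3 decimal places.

The Poisson likelihood adds the total count to the shape and the number of exposure periods to the rate. Here ∑xᵢ = 94 and n = 8, so shape 8.5→102.5 and rate 1→9.
E[λ | data] = 102.5/9 = 11.389.

Posterior mean ≈ 11.389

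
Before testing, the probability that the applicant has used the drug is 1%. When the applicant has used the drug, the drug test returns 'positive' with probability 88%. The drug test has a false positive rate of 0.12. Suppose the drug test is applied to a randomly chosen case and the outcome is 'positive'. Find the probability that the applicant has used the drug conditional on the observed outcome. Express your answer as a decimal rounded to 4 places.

Write H for 'the applicant has used the drug'. Prior odds H:¬H = 0.01/0.99 = 0.010101. For the 'positive' outcome, the likelihood ratio is 0.88/0.12 = 7.3333.
Posterior odds = 0.010101 × 7.3333 = 0.074074, so P(H|E) = 0.074074/(1+0.074074) = 0.0690.

P(H | E) ≈ 0.0690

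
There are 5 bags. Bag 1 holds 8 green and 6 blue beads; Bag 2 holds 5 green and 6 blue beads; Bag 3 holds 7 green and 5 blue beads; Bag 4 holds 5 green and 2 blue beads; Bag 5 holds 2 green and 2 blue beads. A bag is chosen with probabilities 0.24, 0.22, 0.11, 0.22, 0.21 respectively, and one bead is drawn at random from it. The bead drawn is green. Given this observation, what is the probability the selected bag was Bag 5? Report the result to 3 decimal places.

Posterior probability ≈ 0.186

P(green|Bag 1) = 0.5714; P(green|Bag 2) = 0.4545; P(green|Bag 3) = 0.5833; P(green|Bag 4) = 0.7143; P(green|Bag 5) = 0.5.
Prior × likelihood for each source: 0.24·0.5714=0.1371, 0.22·0.4545=0.1000, 0.11·0.5833=0.06417, 0.22·0.7143=0.1571, 0.21·0.5=0.1050. Summing gives P(green) = 0.56345.
P(Bag 5 | green) = 0.1050 / 0.56345 = 0.186.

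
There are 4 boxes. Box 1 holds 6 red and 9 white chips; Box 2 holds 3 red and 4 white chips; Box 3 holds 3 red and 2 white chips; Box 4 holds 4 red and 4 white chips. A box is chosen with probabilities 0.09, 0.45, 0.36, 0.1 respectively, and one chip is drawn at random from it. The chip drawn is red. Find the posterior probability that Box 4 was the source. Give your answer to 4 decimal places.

Tabulate prior·likelihood by source: [1] prior 0.09, lik 0.4, product 0.03600; [2] prior 0.45, lik 0.4286, product 0.1929; [3] prior 0.36, lik 0.6, product 0.2160; [4] prior 0.1, lik 0.5, product 0.05000.
Normalizing constant = 0.49486; the posterior for Box 4 is its product over the sum, 0.05000/0.49486 = 0.1010.

Posterior probability ≈ 0.1010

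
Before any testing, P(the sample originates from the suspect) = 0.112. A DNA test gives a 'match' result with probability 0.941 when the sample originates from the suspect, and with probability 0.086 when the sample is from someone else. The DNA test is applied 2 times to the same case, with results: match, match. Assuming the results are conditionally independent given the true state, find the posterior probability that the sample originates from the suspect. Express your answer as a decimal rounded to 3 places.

With H the event that the sample originates from the suspect, the joint likelihood of the observed sequence is P(data|H) = 0.941·0.941 = 0.88548 and P(data|¬H) = 0.086·0.086 = 0.0073960.
Bayes: P(H|data) = 0.112·0.88548 / (0.112·0.88548 + 0.888·0.0073960) = 0.099174/0.10574 = 0.9379.

Posterior P(H) ≈ 0.938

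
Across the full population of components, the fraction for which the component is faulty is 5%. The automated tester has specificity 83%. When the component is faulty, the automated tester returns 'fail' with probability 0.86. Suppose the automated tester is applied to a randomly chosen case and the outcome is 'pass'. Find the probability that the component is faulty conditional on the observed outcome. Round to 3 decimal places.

P(H | E) ≈ 0.009

Let H be the event that the component is faulty. P(H) = 0.05, so P(¬H) = 0.95. With E the 'pass' result, P(E|H) = 0.14 and P(E|¬H) = 0.83.
P(E) = 0.14·0.05 + 0.83·0.95 = 0.0070000 + 0.78850 = 0.79550.
By Bayes' theorem, P(H|E) = 0.0070000 / 0.79550 = 0.009.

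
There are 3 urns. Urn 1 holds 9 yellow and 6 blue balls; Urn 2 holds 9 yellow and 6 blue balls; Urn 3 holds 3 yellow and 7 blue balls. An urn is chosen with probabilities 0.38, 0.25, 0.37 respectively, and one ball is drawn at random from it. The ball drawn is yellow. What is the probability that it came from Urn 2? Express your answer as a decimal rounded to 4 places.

Posterior probability ≈ 0.3067

P(yellow|Urn 1) = 0.6; P(yellow|Urn 2) = 0.6; P(yellow|Urn 3) = 0.3.
Prior × likelihood for each source: 0.38·0.6=0.2280, 0.25·0.6=0.1500, 0.37·0.3=0.1110. Summing gives P(yellow) = 0.48900.
P(Urn 2 | yellow) = 0.1500 / 0.48900 = 0.3067.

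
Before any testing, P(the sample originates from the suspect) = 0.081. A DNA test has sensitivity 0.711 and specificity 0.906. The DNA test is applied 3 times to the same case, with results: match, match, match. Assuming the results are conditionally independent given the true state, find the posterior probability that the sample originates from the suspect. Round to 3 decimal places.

Posterior P(H) ≈ 0.974

With H the event that the sample originates from the suspect, the joint likelihood of the observed sequence is P(data|H) = 0.711·0.711·0.711 = 0.35943 and P(data|¬H) = 0.094·0.094·0.094 = 0.00083058.
Bayes: P(H|data) = 0.081·0.35943 / (0.081·0.35943 + 0.919·0.00083058) = 0.029113/0.029877 = 0.9745.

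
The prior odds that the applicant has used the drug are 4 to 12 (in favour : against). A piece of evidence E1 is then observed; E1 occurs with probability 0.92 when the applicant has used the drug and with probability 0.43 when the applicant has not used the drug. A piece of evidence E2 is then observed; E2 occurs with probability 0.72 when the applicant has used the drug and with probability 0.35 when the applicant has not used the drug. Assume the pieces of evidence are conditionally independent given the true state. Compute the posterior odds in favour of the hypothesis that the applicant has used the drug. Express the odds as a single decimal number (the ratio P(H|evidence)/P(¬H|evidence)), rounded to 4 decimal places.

Posterior odds ≈ 1.4671

Prior odds = 4/12 = 0.33333.
Likelihood ratio for E1 = 0.92/0.43 = 2.1395.
Likelihood ratio for E2 = 0.72/0.35 = 2.0571.
Posterior odds = prior odds × LR₁ × LR₂ = 1.4671.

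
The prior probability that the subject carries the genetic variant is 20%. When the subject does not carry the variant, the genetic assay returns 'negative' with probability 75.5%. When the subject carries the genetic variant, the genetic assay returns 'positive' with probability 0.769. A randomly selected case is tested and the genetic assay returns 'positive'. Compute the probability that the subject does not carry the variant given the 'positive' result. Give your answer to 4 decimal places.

P(¬H | E) ≈ 0.5603

Write H for 'the subject carries the genetic variant'. Prior odds H:¬H = 0.2/0.8 = 0.25000. For the 'positive' outcome, the likelihood ratio is 0.769/0.245 = 3.1388.
Posterior odds = 0.25000 × 3.1388 = 0.78469, so P(H|E) = 0.78469/(1+0.78469) = 0.4397. Then P(¬H|E) = 1 − 0.4397 = 0.5603.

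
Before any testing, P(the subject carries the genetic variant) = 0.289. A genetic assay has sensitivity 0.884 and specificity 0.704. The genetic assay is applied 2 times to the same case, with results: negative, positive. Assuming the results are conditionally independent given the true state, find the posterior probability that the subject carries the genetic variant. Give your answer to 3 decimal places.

With H the event that the subject carries the genetic variant, the joint likelihood of the observed sequence is P(data|H) = 0.116·0.884 = 0.10254 and P(data|¬H) = 0.704·0.296 = 0.20838.
Bayes: P(H|data) = 0.289·0.10254 / (0.289·0.10254 + 0.711·0.20838) = 0.029635/0.17780 = 0.1667.

Posterior P(H) ≈ 0.167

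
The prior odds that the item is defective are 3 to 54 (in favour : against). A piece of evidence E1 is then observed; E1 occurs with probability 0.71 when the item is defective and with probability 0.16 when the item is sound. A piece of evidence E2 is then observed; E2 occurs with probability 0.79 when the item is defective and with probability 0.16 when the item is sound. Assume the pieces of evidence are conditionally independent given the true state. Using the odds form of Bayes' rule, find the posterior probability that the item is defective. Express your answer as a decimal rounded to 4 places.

Prior odds = 3/54 = 0.055556. In log-odds, ln(0.055556) = -2.8904.
Add log likelihood ratios: ln(4.4375) + ln(4.9375) = 3.0870.
Posterior log-odds = 0.19658, so posterior odds = exp(0.19658) = 1.2172. Converting, P(H|E) = 1.2172/2.2172 = 0.5490.

Posterior probability ≈ 0.5490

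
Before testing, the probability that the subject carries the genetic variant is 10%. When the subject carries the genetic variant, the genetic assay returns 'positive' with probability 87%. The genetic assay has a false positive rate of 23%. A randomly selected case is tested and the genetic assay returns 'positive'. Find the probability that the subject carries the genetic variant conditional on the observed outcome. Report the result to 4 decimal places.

P(H | E) ≈ 0.2959

Write H for 'the subject carries the genetic variant'. Prior odds H:¬H = 0.1/0.9 = 0.11111. For the 'positive' outcome, the likelihood ratio is 0.87/0.23 = 3.7826.
Posterior odds = 0.11111 × 3.7826 = 0.42029, so P(H|E) = 0.42029/(1+0.42029) = 0.2959.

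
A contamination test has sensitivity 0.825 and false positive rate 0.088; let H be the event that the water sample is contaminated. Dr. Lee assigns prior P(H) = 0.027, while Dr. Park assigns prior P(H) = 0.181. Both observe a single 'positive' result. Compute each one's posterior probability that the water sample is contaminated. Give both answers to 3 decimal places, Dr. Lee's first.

Dr. Lee: 0.206; Dr. Park: 0.674

P('+'|H) = 0.825, P('+'|¬H) = 0.088.
Dr. Lee: numerator 0.825·0.027 = 0.022275; evidence = 0.022275+0.088·0.973 = 0.10790; posterior = 0.206.
Dr. Park: numerator 0.825·0.181 = 0.14932; evidence = 0.14932+0.088·0.819 = 0.22140; posterior = 0.674.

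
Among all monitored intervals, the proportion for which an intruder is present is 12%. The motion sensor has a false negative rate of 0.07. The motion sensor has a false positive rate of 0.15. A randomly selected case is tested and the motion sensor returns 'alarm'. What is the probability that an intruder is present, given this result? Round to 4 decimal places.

P(H | E) ≈ 0.4581

Let H be the event that an intruder is present. P(H) = 0.12, so P(¬H) = 0.88. With E the 'alarm' result, P(E|H) = 0.93 and P(E|¬H) = 0.15.
P(E) = 0.93·0.12 + 0.15·0.88 = 0.11160 + 0.13200 = 0.24360.
By Bayes' theorem, P(H|E) = 0.11160 / 0.24360 = 0.4581.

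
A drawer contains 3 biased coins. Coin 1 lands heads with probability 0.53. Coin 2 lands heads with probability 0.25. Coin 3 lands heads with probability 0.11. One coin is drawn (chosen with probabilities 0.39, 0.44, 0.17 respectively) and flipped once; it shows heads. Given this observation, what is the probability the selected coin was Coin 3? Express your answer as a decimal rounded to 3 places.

Posterior probability ≈ 0.056

P(heads|C1) = 0.53; P(heads|C2) = 0.25; P(heads|C3) = 0.11.
Prior × likelihood for each source: 0.39·0.53=0.2067, 0.44·0.25=0.1100, 0.17·0.11=0.01870. Summing gives P(heads) = 0.33540.
P(Coin 3 | heads) = 0.01870 / 0.33540 = 0.056.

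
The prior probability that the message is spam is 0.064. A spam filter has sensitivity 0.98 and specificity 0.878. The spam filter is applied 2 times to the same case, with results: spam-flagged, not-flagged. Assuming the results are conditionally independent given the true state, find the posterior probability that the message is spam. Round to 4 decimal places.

Posterior P(H) ≈ 0.0124

With H the event that the message is spam, the joint likelihood of the observed sequence is P(data|H) = 0.98·0.02 = 0.019600 and P(data|¬H) = 0.122·0.878 = 0.10712.
Bayes: P(H|data) = 0.064·0.019600 / (0.064·0.019600 + 0.936·0.10712) = 0.0012544/0.10151 = 0.0124.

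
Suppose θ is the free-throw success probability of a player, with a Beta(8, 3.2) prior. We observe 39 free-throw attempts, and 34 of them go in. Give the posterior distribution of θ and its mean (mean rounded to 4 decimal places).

Posterior: Beta(42, 8.2); mean ≈ 0.8367

Observing 34 successes and 5 failures updates Beta(8, 3.2) by adding the success and failure counts to the two shape parameters: α = 8+34 = 42, β = 3.2+5 = 8.2.
E[θ | data] = 42/(42+8.2) = 0.8367.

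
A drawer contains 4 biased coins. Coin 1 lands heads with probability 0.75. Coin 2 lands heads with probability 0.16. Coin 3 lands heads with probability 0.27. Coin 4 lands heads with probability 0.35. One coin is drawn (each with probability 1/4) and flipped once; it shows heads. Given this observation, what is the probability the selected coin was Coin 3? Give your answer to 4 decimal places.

Tabulate prior·likelihood by source: [1] prior 0.25, lik 0.75, product 0.1875; [2] prior 0.25, lik 0.16, product 0.04000; [3] prior 0.25, lik 0.27, product 0.06750; [4] prior 0.25, lik 0.35, product 0.08750.
Normalizing constant = 0.38250; the posterior for Coin 3 is its product over the sum, 0.06750/0.38250 = 0.1765.

Posterior probability ≈ 0.1765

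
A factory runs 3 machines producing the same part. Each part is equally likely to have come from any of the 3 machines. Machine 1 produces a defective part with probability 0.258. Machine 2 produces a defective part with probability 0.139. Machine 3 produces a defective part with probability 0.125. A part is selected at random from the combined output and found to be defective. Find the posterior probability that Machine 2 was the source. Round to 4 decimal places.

P(defective|M1) = 0.258; P(defective|M2) = 0.139; P(defective|M3) = 0.125.
Prior × likelihood for each source: 0.333333·0.258=0.08600, 0.333333·0.139=0.04633, 0.333333·0.125=0.04167. Summing gives P(defective) = 0.17400.
P(Machine 2 | defective) = 0.04633 / 0.17400 = 0.2663.

Posterior probability ≈ 0.2663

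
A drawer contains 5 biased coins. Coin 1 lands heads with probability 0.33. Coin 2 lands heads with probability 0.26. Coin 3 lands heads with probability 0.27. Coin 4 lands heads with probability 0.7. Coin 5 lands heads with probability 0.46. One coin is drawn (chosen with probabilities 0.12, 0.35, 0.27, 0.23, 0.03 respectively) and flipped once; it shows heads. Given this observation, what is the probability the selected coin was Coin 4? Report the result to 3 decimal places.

Tabulate prior·likelihood by source: [1] prior 0.12, lik 0.33, product 0.03960; [2] prior 0.35, lik 0.26, product 0.09100; [3] prior 0.27, lik 0.27, product 0.07290; [4] prior 0.23, lik 0.7, product 0.1610; [5] prior 0.03, lik 0.46, product 0.01380.
Normalizing constant = 0.37830; the posterior for Coin 4 is its product over the sum, 0.1610/0.37830 = 0.426.

Posterior probability ≈ 0.426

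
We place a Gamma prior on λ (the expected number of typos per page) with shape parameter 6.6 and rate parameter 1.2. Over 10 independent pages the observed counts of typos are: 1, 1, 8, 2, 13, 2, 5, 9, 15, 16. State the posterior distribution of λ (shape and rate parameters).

Posterior: Gamma(shape=78.6, rate=11.2)

Total count ∑xᵢ = 72 over n = 10 pages.
Gamma is conjugate to the Poisson likelihood: posterior is Gamma(shape = 6.6+72 = 78.6, rate = 1.2+10 = 11.2).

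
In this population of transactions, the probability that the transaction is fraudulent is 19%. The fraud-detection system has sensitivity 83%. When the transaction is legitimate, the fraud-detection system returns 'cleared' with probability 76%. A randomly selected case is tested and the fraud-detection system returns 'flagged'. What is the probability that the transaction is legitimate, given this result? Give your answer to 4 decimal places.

Write H for 'the transaction is fraudulent'. Prior odds H:¬H = 0.19/0.81 = 0.23457. For the 'flagged' outcome, the likelihood ratio is 0.83/0.24 = 3.4583.
Posterior odds = 0.23457 × 3.4583 = 0.81121, so P(H|E) = 0.81121/(1+0.81121) = 0.4479. Then P(¬H|E) = 1 − 0.4479 = 0.5521.

P(¬H | E) ≈ 0.5521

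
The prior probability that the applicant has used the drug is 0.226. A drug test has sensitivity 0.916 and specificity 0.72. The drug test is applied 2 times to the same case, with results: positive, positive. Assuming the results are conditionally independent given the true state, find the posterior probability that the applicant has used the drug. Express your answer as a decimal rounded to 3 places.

Posterior P(H) ≈ 0.758

With H the event that the applicant has used the drug, the joint likelihood of the observed sequence is P(data|H) = 0.916·0.916 = 0.83906 and P(data|¬H) = 0.28·0.28 = 0.078400.
Bayes: P(H|data) = 0.226·0.83906 / (0.226·0.83906 + 0.774·0.078400) = 0.18963/0.25031 = 0.7576.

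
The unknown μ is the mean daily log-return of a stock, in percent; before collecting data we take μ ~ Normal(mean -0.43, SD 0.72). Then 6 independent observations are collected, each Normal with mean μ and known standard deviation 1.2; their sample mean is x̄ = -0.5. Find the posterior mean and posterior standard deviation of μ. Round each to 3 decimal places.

Posterior mean ≈ -0.478; posterior SD ≈ 0.405

With known σ, the Normal prior is conjugate. Weight on the data is w = (n/σ²)/(n/σ² + 1/τ₀²) = 4.16667/(4.16667+1.92901) = 0.68354.
Posterior mean = w·x̄ + (1−w)·μ₀ = 0.68354·-0.5 + 0.31646·-0.43 = -0.478. Posterior variance = 1/(4.16667+1.92901) = 0.164051, so SD = 0.405.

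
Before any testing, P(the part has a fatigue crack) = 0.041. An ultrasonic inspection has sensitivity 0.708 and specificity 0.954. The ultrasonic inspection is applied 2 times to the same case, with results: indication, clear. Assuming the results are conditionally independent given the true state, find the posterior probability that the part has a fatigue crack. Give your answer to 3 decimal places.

Let H be the event that the part has a fatigue crack; start with P(H) = 0.041. P('indication'|H) = 0.708, P('indication'|¬H) = 0.046.
Update on result 1 ('indication'): P(H) ← 0.708·0.0410 / (0.708·0.0410 + 0.046·0.9590) = 0.029028/0.073142 = 0.3969.
Update on result 2 ('clear'): P(H) ← 0.292·0.3969 / (0.292·0.3969 + 0.954·0.6031) = 0.11589/0.69127 = 0.1676.

Posterior P(H) ≈ 0.168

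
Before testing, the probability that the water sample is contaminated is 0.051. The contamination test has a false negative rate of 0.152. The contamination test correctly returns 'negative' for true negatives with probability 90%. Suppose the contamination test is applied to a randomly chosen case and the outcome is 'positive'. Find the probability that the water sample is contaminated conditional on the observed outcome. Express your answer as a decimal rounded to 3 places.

Let H be the event that the water sample is contaminated. P(H) = 0.051, so P(¬H) = 0.949. With E the 'positive' result, P(E|H) = 0.848 and P(E|¬H) = 0.1.
P(E) = 0.848·0.051 + 0.1·0.949 = 0.043248 + 0.094900 = 0.13815.
By Bayes' theorem, P(H|E) = 0.043248 / 0.13815 = 0.313.

P(H | E) ≈ 0.313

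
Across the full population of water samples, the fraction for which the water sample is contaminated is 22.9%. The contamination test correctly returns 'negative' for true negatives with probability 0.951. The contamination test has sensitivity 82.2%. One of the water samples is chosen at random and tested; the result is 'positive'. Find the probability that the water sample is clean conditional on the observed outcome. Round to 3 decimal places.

Write H for 'the water sample is contaminated'. Prior odds H:¬H = 0.229/0.771 = 0.29702. For the 'positive' outcome, the likelihood ratio is 0.822/0.049 = 16.776.
Posterior odds = 0.29702 × 16.776 = 4.9826, so P(H|E) = 4.9826/(1+4.9826) = 0.833. Then P(¬H|E) = 1 − 0.833 = 0.167.

P(¬H | E) ≈ 0.167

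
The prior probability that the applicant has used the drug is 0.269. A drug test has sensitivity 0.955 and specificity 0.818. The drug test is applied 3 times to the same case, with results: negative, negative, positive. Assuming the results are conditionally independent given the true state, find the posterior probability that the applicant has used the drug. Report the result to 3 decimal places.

Let H be the event that the applicant has used the drug; start with P(H) = 0.269. P('positive'|H) = 0.955, P('positive'|¬H) = 0.182.
Update on result 1 ('negative'): P(H) ← 0.045·0.2690 / (0.045·0.2690 + 0.818·0.7310) = 0.012105/0.61006 = 0.0198.
Update on result 2 ('negative'): P(H) ← 0.045·0.0198 / (0.045·0.0198 + 0.818·0.9802) = 0.00089290/0.80266 = 0.0011.
Update on result 3 ('positive'): P(H) ← 0.955·0.0011 / (0.955·0.0011 + 0.182·0.9989) = 0.0010624/0.18286 = 0.0058.

Posterior P(H) ≈ 0.006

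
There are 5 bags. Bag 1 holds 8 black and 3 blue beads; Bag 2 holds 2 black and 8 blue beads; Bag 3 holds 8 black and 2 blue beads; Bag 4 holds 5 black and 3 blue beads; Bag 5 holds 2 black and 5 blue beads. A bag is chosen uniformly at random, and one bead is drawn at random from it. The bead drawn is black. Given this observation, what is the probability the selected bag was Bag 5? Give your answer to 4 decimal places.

Tabulate prior·likelihood by source: [1] prior 0.2, lik 0.7273, product 0.1455; [2] prior 0.2, lik 0.2, product 0.04000; [3] prior 0.2, lik 0.8, product 0.1600; [4] prior 0.2, lik 0.625, product 0.1250; [5] prior 0.2, lik 0.2857, product 0.05714.
Normalizing constant = 0.52760; the posterior for Bag 5 is its product over the sum, 0.05714/0.52760 = 0.1083.

Posterior probability ≈ 0.1083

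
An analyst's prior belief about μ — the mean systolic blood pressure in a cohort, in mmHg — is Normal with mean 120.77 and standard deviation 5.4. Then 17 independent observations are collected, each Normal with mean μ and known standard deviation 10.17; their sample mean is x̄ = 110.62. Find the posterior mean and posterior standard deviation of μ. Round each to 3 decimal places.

With known σ, the Normal prior is conjugate. Weight on the data is w = (n/σ²)/(n/σ² + 1/τ₀²) = 0.164364/(0.164364+0.0342936) = 0.82737.
Posterior mean = w·x̄ + (1−w)·μ₀ = 0.82737·110.62 + 0.17263·120.77 = 112.372. Posterior variance = 1/(0.164364+0.0342936) = 5.03378, so SD = 2.244.

Posterior mean ≈ 112.372; posterior SD ≈ 2.244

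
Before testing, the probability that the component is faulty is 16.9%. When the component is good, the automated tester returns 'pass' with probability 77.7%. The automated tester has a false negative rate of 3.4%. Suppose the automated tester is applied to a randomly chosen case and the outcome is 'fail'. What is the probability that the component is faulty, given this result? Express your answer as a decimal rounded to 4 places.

Let H be the event that the component is faulty. P(H) = 0.169, so P(¬H) = 0.831. With E the 'fail' result, P(E|H) = 0.966 and P(E|¬H) = 0.223.
P(E) = 0.966·0.169 + 0.223·0.831 = 0.16325 + 0.18531 = 0.34857.
By Bayes' theorem, P(H|E) = 0.16325 / 0.34857 = 0.4684.

P(H | E) ≈ 0.4684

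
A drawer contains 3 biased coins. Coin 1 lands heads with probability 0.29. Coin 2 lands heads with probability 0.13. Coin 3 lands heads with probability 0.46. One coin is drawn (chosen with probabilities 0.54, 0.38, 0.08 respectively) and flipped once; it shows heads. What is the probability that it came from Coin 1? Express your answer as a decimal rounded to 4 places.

Posterior probability ≈ 0.6450

P(heads|C1) = 0.29; P(heads|C2) = 0.13; P(heads|C3) = 0.46.
Prior × likelihood for each source: 0.54·0.29=0.1566, 0.38·0.13=0.04940, 0.08·0.46=0.03680. Summing gives P(heads) = 0.24280.
P(Coin 1 | heads) = 0.1566 / 0.24280 = 0.6450.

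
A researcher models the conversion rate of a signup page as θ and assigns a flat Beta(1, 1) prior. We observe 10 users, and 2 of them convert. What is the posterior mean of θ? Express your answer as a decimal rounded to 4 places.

Posterior mean ≈ 0.2500

The binomial likelihood is conjugate to the Beta prior: with 2 successes and 8 failures, the posterior is Beta(1+2, 1+8) = Beta(3, 9).
E[θ | data] = 3/(3+9) = 0.2500.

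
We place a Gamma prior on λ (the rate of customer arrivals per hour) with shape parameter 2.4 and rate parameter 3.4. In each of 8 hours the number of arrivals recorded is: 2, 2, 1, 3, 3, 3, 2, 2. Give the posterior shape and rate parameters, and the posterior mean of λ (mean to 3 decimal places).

Posterior: Gamma(shape=20.4, rate=11.4); mean ≈ 1.789

The Poisson likelihood adds the total count to the shape and the number of exposure periods to the rate. Here ∑xᵢ = 18 and n = 8, so shape 2.4→20.4 and rate 3.4→11.4.
E[λ | data] = 20.4/11.4 = 1.789.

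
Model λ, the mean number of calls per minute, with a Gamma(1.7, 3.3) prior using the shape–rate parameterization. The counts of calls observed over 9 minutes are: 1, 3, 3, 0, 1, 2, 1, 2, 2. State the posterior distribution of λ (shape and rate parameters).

Total count ∑xᵢ = 15 over n = 9 minutes.
Gamma is conjugate to the Poisson likelihood: posterior is Gamma(shape = 1.7+15 = 16.7, rate = 3.3+9 = 12.3).

Posterior: Gamma(shape=16.7, rate=12.3)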